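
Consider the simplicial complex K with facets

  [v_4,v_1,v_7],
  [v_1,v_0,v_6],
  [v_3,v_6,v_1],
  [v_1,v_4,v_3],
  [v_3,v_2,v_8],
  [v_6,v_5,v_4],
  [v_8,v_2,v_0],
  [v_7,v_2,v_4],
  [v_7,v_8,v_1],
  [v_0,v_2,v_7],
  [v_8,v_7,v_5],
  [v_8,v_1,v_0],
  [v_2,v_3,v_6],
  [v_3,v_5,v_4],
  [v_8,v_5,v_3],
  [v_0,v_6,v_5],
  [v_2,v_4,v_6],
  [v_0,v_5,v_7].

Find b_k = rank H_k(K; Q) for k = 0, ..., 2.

b_0 = 1, b_1 = 1, b_2 = 0.

Order the vertices as v_0 < v_1 < v_2 < v_3 < v_4 < v_5 < v_6 < v_7 < v_8. Listing each simplex with vertices in this order, K has dimension 2 with simplices:

  0-simplices (9): [v_0], [v_1], [v_2], [v_3], [v_4], [v_5], [v_6], [v_7], [v_8]
  1-simplices (27): (27 of them)
  2-simplices (18): (18 of them)

so the chain groups are C_0 ≅ Z^9, C_1 ≅ Z^27, C_2 ≅ Z^18.

∂_1: C_1 → C_0 maps an edge to its endpoints' difference, ∂[p,q] = q − p. For instance
  ∂[v_3,v_5] = [v_5] − [v_3].
The resulting 9×27 matrix has rank 8, and its Smith normal form has invariant factors (1,1,1,1,1,1,1,1).

Boundary ∂_2: C_2 → C_1 maps a triangle to the signed sum of its edges. For instance
  ∂[v_0,v_2,v_7] = [v_2,v_7] − [v_0,v_7] + [v_0,v_2],
  ∂[v_2,v_3,v_8] = [v_3,v_8] − [v_2,v_8] + [v_2,v_3].
The resulting 27×18 matrix has rank 18, and its Smith normal form has invariant factors (1,1,1,1,1,1,1,1,1,1,1,1,1,1,1,1,1,2).

From H_k ≅ ker(∂_k) / im(∂_{k+1}) we obtain:

  H_0: rank C_0 − rank ∂_1 = 9 − 8 = 1, and the invariant factors of ∂_1 are all 1, so H_0 = Z.
  H_1: rank ker ∂_1 − rank ∂_2 = (27 − 8) − 18 = 1, and ∂_2 has invariant factor 2 > 1, so H_1 = Z ⊕ Z/2Z.
  H_2: rank ker ∂_2 − rank ∂_3 = (18 − 18) − 0 = 0, and there is no ∂_3, so H_2 = 0.

(K is a triangulation of the Klein bottle.)

Hence the Betti numbers are b_0 = 1, b_1 = 1, b_2 = 0.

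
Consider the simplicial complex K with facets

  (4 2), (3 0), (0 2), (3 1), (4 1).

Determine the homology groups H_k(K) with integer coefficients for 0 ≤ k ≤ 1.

Take the total order 0 < 1 < 2 < 3 < 4 on the vertex set. Then K (dimension 1) consists of the simplices:

  0-simplices (5): [0], [1], [2], [3], [4]
  1-simplices (5): [0,2], [0,3], [1,3], [1,4], [2,4]

so the chain groups are C_0 ≅ Z^5, C_1 ≅ Z^5.

Boundary ∂_1: C_1 → C_0 is given by ∂[p,q] = [q] − [p].
The 5×5 boundary matrix has rank 4 and Smith normal form diag(1,1,1,1).

Computing H_k = (kernel of ∂_k) / (image of ∂_{k+1}):

  H_0: rank C_0 − rank ∂_1 = 5 − 4 = 1, and the invariant factors of ∂_1 are all 1, so H_0 = Z.
  H_1: rank ker ∂_1 − rank ∂_2 = (5 − 4) − 0 = 1, and there is no ∂_2, so H_1 = Z.

H_0 ≅ Z,  H_1 ≅ Z.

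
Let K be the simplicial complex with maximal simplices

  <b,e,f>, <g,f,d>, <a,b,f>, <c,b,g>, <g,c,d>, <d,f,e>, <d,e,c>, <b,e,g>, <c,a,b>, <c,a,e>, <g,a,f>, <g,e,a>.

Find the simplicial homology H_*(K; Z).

Take the total order a < b < c < d < e < f < g on the vertex set. Then K (dimension 2) consists of the simplices:

  0-simplices (7): a, b, c, d, e, f, g
  1-simplices (18): ab, ac, ae, af, ag, bc, be, bf, bg, cd, ce, cg, de, df, dg, ef, eg, fg
  2-simplices (12): abc, abf, ace, aeg, afg, bcg, bef, beg, cde, cdg, def, dfg

so the chain groups are C_0 ≅ Z^7, C_1 ≅ Z^18, C_2 ≅ Z^12.

∂_1: C_1 → C_0 maps an edge to its endpoints' difference, ∂[p,q] = q − p.
As a 7×18 matrix over Z this has rank 6, with invariant factors (1,1,1,1,1,1).

∂_2: C_2 → C_1 acts by ∂[p,q,r] = [q,r] − [p,r] + [p,q]. For instance
  ∂cdg = dg − cg + cd,
  ∂aeg = eg − ag + ae.
The resulting 18×12 matrix has rank 12, and its Smith normal form has invariant factors (1,1,1,1,1,1,1,1,1,1,1,2).

Now H_k = ker ∂_k / im ∂_{k+1}, so:

  H_0: rank C_0 − rank ∂_1 = 7 − 6 = 1, and the invariant factors of ∂_1 are all 1, so H_0 ≅ Z.
  H_1: rank ker ∂_1 − rank ∂_2 = (18 − 6) − 12 = 0, and ∂_2 has invariant factor 2 > 1, so H_1 ≅ Z/2.
  H_2: rank ker ∂_2 − rank ∂_3 = (12 − 12) − 0 = 0, and there is no ∂_3, so H_2 ≅ 0.

As a check, the Euler characteristic is 7 − 18 + 12 = 1, which agrees with 1 − 0 + 0 = 1.

H_0 ≅ Z,  H_1 ≅ Z/2,  H_2 = 0.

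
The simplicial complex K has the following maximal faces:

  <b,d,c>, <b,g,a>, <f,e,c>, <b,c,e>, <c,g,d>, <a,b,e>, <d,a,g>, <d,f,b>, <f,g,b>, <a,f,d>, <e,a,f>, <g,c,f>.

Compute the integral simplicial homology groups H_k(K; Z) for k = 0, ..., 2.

Take the total order a < b < c < d < e < f < g on the vertex set. Then K (dimension 2) consists of the simplices:

  0-simplices (7): a, b, c, d, e, f, g
  1-simplices (18): ab, ad, ae, af, ag, bc, bd, be, bf, bg, cd, ce, cf, cg, df, dg, ef, fg
  2-simplices (12): abe, abg, adf, adg, aef, bcd, bce, bdf, bfg, cdg, cef, cfg

giving chain groups C_0 ≅ Z^7, C_1 ≅ Z^18, C_2 ≅ Z^12.

∂_1: C_1 → C_0 sends each edge [p,q] (with p < q) to q − p. For instance
  ∂ef = f − e.
As a 7×18 matrix over Z this has rank 6, with invariant factors (1,1,1,1,1,1).

Boundary ∂_2: C_2 → C_1 maps a triangle to the signed sum of its edges. For instance
  ∂abg = bg − ag + ab,
  ∂abe = be − ae + ab.
The 18×12 boundary matrix has rank 12 and Smith normal form diag(1,1,1,1,1,1,1,1,1,1,1,2).

Now H_k = ker ∂_k / im ∂_{k+1}, so:

  H_0: rank C_0 − rank ∂_1 = 7 − 6 = 1, and the invariant factors of ∂_1 are all 1, so H_0 = Z.
  H_1: rank ker ∂_1 − rank ∂_2 = (18 − 6) − 12 = 0, and ∂_2 has invariant factor 2 > 1, so H_1 = Z_2.
  H_2: rank ker ∂_2 − rank ∂_3 = (12 − 12) − 0 = 0, and there is no ∂_3, so H_2 = 0.

As a check, the Euler characteristic is 7 − 18 + 12 = 1, which agrees with 1 − 0 + 0 = 1.

H_0 ≅ Z,  H_1 ≅ Z_2,  H_2 = 0.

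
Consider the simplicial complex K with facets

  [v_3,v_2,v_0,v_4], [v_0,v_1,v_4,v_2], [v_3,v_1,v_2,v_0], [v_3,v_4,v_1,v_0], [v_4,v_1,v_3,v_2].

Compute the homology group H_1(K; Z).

H_1 ≅ 0.

Order the vertices as v_0 < v_1 < v_2 < v_3 < v_4. Listing each simplex with vertices in this order, K has dimension 3 with simplices:

  0-simplices (5): [v_0], [v_1], [v_2], [v_3], [v_4]
  1-simplices (10): [v_0,v_1], [v_0,v_2], [v_0,v_3], [v_0,v_4], [v_1,v_2], [v_1,v_3], [v_1,v_4], [v_2,v_3], [v_2,v_4], [v_3,v_4]
  2-simplices (10): [v_0,v_1,v_2], [v_0,v_1,v_3], [v_0,v_1,v_4], [v_0,v_2,v_3], [v_0,v_2,v_4], [v_0,v_3,v_4], [v_1,v_2,v_3], [v_1,v_2,v_4], [v_1,v_3,v_4], [v_2,v_3,v_4]
  3-simplices (5): [v_0,v_1,v_2,v_3], [v_0,v_1,v_2,v_4], [v_0,v_1,v_3,v_4], [v_0,v_2,v_3,v_4], [v_1,v_2,v_3,v_4]

so the chain groups are C_0 ≅ Z^5, C_1 ≅ Z^10, C_2 ≅ Z^10, C_3 ≅ Z^5.

The boundary map ∂_1: C_1 → C_0 maps an edge to its endpoints' difference, ∂[p,q] = q − p. For instance
  ∂[v_1,v_4] = [v_4] − [v_1].
As a 5×10 matrix over Z this has rank 4, with invariant factors (1,1,1,1).

∂_2: C_2 → C_1 sends each 2-simplex [p,q,r] to [q,r] − [p,r] + [p,q]. For instance
  ∂[v_2,v_3,v_4] = [v_3,v_4] − [v_2,v_4] + [v_2,v_3],
  ∂[v_0,v_2,v_3] = [v_2,v_3] − [v_0,v_3] + [v_0,v_2].
As a 10×10 matrix over Z this has rank 6, with invariant factors (1,1,1,1,1,1).

The boundary map ∂_3: C_3 → C_2 sends each 3-simplex σ to the alternating sum Σ_i (−1)^i (σ with its i-th vertex removed). For instance
  ∂[v_0,v_1,v_2,v_3] = [v_1,v_2,v_3] − [v_0,v_2,v_3] + [v_0,v_1,v_3] − [v_0,v_1,v_2],
  ∂[v_0,v_1,v_3,v_4] = [v_1,v_3,v_4] − [v_0,v_3,v_4] + [v_0,v_1,v_4] − [v_0,v_1,v_3].
This gives a 10×5 integer matrix of rank 4; reducing to Smith normal form yields diagonal entries (1,1,1,1).

From H_k ≅ ker(∂_k) / im(∂_{k+1}) we obtain:

  H_1: rank ker ∂_1 − rank ∂_2 = (10 − 4) − 6 = 0, and the invariant factors of ∂_2 are all 1, so H_1 ≅ 0.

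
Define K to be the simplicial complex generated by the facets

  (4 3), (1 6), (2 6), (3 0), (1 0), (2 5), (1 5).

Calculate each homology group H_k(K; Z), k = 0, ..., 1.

Take the total order 0 < 1 < 2 < 3 < 4 < 5 < 6 on the vertex set. Then K (dimension 1) consists of the simplices:

  0-simplices (7): [0], [1], [2], [3], [4], [5], [6]
  1-simplices (7): [0,1], [0,3], [1,5], [1,6], [2,5], [2,6], [3,4]

Hence C_0 ≅ Z^7, C_1 ≅ Z^7.

Boundary ∂_1: C_1 → C_0 sends each edge [p,q] (with p < q) to q − p. For instance
  ∂[1,6] = [6] − [1].
This gives a 7×7 integer matrix of rank 6; reducing to Smith normal form yields diagonal entries (1,1,1,1,1,1).

From H_k ≅ ker(∂_k) / im(∂_{k+1}) we obtain:

  H_0: rank C_0 − rank ∂_1 = 7 − 6 = 1, and the invariant factors of ∂_1 are all 1, so H_0 ≅ Z.
  H_1: rank ker ∂_1 − rank ∂_2 = (7 − 6) − 0 = 1, and there is no ∂_2, so H_1 ≅ Z.

As a check, the Euler characteristic is 7 − 7 = 0, which agrees with 1 − 1 = 0.

H_0 ≅ Z,  H_1 ≅ Z.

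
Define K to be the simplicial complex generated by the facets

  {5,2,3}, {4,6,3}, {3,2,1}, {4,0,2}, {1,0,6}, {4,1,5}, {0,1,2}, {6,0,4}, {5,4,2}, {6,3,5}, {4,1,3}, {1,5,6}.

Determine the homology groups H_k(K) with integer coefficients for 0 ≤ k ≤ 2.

H_0 = Z,  H_1 = Z/2,  H_2 = 0.

We work with the vertex ordering 0 < 1 < 2 < 3 < 4 < 5 < 6. The simplices of K, each written with vertices in increasing order, are:

  0-simplices (7): [0], [1], [2], [3], [4], [5], [6]
  1-simplices (18): [0,1], [0,2], [0,4], [0,6], [1,2], [1,3], [1,4], [1,5], [1,6], [2,3], [2,4], [2,5], [3,4], [3,5], [3,6], [4,5], [4,6], [5,6]
  2-simplices (12): [0,1,2], [0,1,6], [0,2,4], [0,4,6], [1,2,3], [1,3,4], [1,4,5], [1,5,6], [2,3,5], [2,4,5], [3,4,6], [3,5,6]

so the chain groups are C_0 ≅ Z^7, C_1 ≅ Z^18, C_2 ≅ Z^12.

Boundary ∂_1: C_1 → C_0 sends each edge [p,q] (with p < q) to q − p. For instance
  ∂[1,5] = [5] − [1].
The resulting 7×18 matrix has rank 6, and its Smith normal form has invariant factors (1,1,1,1,1,1).

∂_2: C_2 → C_1 maps a triangle to the signed sum of its edges. For instance
  ∂[0,1,6] = [1,6] − [0,6] + [0,1],
  ∂[1,2,3] = [2,3] − [1,3] + [1,2].
As a 18×12 matrix over Z this has rank 12, with invariant factors (1,1,1,1,1,1,1,1,1,1,1,2).

From H_k ≅ ker(∂_k) / im(∂_{k+1}) we obtain:

  H_0: rank C_0 − rank ∂_1 = 7 − 6 = 1, and the invariant factors of ∂_1 are all 1, so H_0 = Z.
  H_1: rank ker ∂_1 − rank ∂_2 = (18 − 6) − 12 = 0, and ∂_2 has invariant factor 2 > 1, so H_1 = Z/2.
  H_2: rank ker ∂_2 − rank ∂_3 = (12 − 12) − 0 = 0, and there is no ∂_3, so H_2 = 0.

As a check, the Euler characteristic is 7 − 18 + 12 = 1, which agrees with 1 − 0 + 0 = 1.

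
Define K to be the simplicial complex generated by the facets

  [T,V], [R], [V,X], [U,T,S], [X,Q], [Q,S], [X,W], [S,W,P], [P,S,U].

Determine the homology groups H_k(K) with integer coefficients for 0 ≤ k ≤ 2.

H_0 ≅ Z^2,  H_1 ≅ Z^2,  H_2 = 0.

Fix the vertex order P < Q < R < S < T < U < V < W < X and write every simplex with vertices in increasing order. Then dim K = 2 and the simplices of K are:

  0-simplices (9): P, Q, R, S, T, U, V, W, X
  1-simplices (12): PS, PU, PW, QS, QX, ST, SU, SW, TU, TV, VX, WX
  2-simplices (3): PSU, PSW, STU

giving chain groups C_0 ≅ Z^9, C_1 ≅ Z^12, C_2 ≅ Z^3.

The boundary map ∂_1: C_1 → C_0 maps an edge to its endpoints' difference, ∂[p,q] = q − p. For instance
  ∂SU = U − S.
As a 9×12 matrix over Z this has rank 7, with invariant factors (1,1,1,1,1,1,1).

∂_2: C_2 → C_1 acts by ∂[p,q,r] = [q,r] − [p,r] + [p,q]. For instance
  ∂STU = TU − SU + ST,
  ∂PSW = SW − PW + PS.
The resulting 12×3 matrix has rank 3, and its Smith normal form has invariant factors (1,1,1).

From H_k ≅ ker(∂_k) / im(∂_{k+1}) we obtain:

  H_0: rank C_0 − rank ∂_1 = 9 − 7 = 2, and the invariant factors of ∂_1 are all 1, so H_0 = Z^2.
  H_1: rank ker ∂_1 − rank ∂_2 = (12 − 7) − 3 = 2, and the invariant factors of ∂_2 are all 1, so H_1 = Z^2.
  H_2: rank ker ∂_2 − rank ∂_3 = (3 − 3) − 0 = 0, and there is no ∂_3, so H_2 = 0.

As a check, the Euler characteristic is 9 − 12 + 3 = 0, which agrees with 2 − 2 + 0 = 0.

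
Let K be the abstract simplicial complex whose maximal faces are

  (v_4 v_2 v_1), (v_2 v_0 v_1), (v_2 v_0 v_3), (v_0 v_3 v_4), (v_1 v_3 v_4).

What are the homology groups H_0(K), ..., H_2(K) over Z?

Fix the vertex order v_0 < v_1 < v_2 < v_3 < v_4 and write every simplex with vertices in increasing order. Then dim K = 2 and the simplices of K are:

  0-simplices (5): [v_0], [v_1], [v_2], [v_3], [v_4]
  1-simplices (10): [v_0,v_1], [v_0,v_2], [v_0,v_3], [v_0,v_4], [v_1,v_2], [v_1,v_3], [v_1,v_4], [v_2,v_3], [v_2,v_4], [v_3,v_4]
  2-simplices (5): [v_0,v_1,v_2], [v_0,v_2,v_3], [v_0,v_3,v_4], [v_1,v_2,v_4], [v_1,v_3,v_4]

giving chain groups C_0 ≅ Z^5, C_1 ≅ Z^10, C_2 ≅ Z^5.

Boundary ∂_1: C_1 → C_0 is given by ∂[p,q] = [q] − [p]. For instance
  ∂[v_2,v_4] = [v_4] − [v_2].
The resulting 5×10 matrix has rank 4, and its Smith normal form has invariant factors (1,1,1,1).

Boundary ∂_2: C_2 → C_1 sends each 2-simplex [p,q,r] to [q,r] − [p,r] + [p,q]. For instance
  ∂[v_1,v_2,v_4] = [v_2,v_4] − [v_1,v_4] + [v_1,v_2],
  ∂[v_1,v_3,v_4] = [v_3,v_4] − [v_1,v_4] + [v_1,v_3].
The resulting 10×5 matrix has rank 5, and its Smith normal form has invariant factors (1,1,1,1,1).

Reading off H_k = ker ∂_k / im ∂_{k+1}:

  H_0: rank C_0 − rank ∂_1 = 5 − 4 = 1, and the invariant factors of ∂_1 are all 1, so H_0 = Z.
  H_1: rank ker ∂_1 − rank ∂_2 = (10 − 4) − 5 = 1, and the invariant factors of ∂_2 are all 1, so H_1 = Z.
  H_2: rank ker ∂_2 − rank ∂_3 = (5 − 5) − 0 = 0, and there is no ∂_3, so H_2 = 0.

As a check, the Euler characteristic is 5 − 10 + 5 = 0, which agrees with 1 − 1 + 0 = 0.

H_0 ≅ Z,  H_1 ≅ Z,  H_2 = 0.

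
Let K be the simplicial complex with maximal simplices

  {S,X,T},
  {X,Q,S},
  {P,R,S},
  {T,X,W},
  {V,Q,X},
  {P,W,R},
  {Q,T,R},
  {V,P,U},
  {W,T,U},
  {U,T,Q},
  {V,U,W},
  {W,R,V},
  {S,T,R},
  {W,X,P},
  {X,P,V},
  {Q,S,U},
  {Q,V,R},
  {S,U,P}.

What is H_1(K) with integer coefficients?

We work with the vertex ordering P < Q < R < S < T < U < V < W < X. The simplices of K, each written with vertices in increasing order, are:

  0-simplices (9): P, Q, R, S, T, U, V, W, X
  1-simplices (27): PR, PS, PU, PV, PW, PX, QR, QS, QT, QU, QV, QX, RS, RT, RV, RW, ST, SU, SX, TU, TW, TX, UV, UW, VW, VX, WX
  2-simplices (18): PRS, PRW, PSU, PUV, PVX, PWX, QRT, QRV, QSU, QSX, QTU, QVX, RST, RVW, STX, TUW, TWX, UVW

giving chain groups C_0 ≅ Z^9, C_1 ≅ Z^27, C_2 ≅ Z^18.

Boundary ∂_1: C_1 → C_0 is given by ∂[p,q] = [q] − [p]. For instance
  ∂UW = W − U.
As a 9×27 matrix over Z this has rank 8, with invariant factors (1,1,1,1,1,1,1,1).

The boundary map ∂_2: C_2 → C_1 sends each 2-simplex [p,q,r] to [q,r] − [p,r] + [p,q]. For instance
  ∂RVW = VW − RW + RV,
  ∂PUV = UV − PV + PU.
The resulting 27×18 matrix has rank 18, and its Smith normal form has invariant factors (1,1,1,1,1,1,1,1,1,1,1,1,1,1,1,1,1,2).

From H_k ≅ ker(∂_k) / im(∂_{k+1}) we obtain:

  H_1: rank ker ∂_1 − rank ∂_2 = (27 − 8) − 18 = 1, and ∂_2 has invariant factor 2 > 1, so H_1 = Z ⊕ Z_2.

H_1 = Z ⊕ Z_2.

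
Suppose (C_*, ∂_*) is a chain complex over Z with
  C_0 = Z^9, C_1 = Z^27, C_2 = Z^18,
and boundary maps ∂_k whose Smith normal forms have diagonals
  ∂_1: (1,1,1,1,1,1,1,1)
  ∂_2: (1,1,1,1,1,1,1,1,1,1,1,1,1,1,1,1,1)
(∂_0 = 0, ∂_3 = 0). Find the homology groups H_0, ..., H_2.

H_0: b_0 = 9 − 0 − 8 = 1; torsion from ∂_1 factors > 1: none. So H_0 ≅ Z.
H_1: b_1 = 27 − 8 − 17 = 2; torsion from ∂_2 factors > 1: none. So H_1 ≅ Z^2.
H_2: b_2 = 18 − 17 − 0 = 1; torsion from ∂_3 factors > 1: none. So H_2 ≅ Z.

H_0 ≅ Z,  H_1 ≅ Z^2,  H_2 ≅ Z.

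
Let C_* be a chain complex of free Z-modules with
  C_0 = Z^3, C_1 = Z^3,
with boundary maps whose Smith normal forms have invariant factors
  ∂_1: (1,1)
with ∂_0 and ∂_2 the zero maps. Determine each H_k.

H_0: b_0 = 3 − 0 − 2 = 1; torsion from ∂_1 factors > 1: none. So H_0 ≅ Z.
H_1: b_1 = 3 − 2 − 0 = 1; torsion from ∂_2 factors > 1: none. So H_1 ≅ Z.

H_0 ≅ Z,  H_1 ≅ Z.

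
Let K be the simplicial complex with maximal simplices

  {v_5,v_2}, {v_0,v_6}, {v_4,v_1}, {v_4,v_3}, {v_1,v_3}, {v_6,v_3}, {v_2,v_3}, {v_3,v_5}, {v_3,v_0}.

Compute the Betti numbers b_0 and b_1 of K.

b_0 = 1, b_1 = 3.

Take the total order v_0 < v_1 < v_2 < v_3 < v_4 < v_5 < v_6 on the vertex set. Then K (dimension 1) consists of the simplices:

  0-simplices (7): [v_0], [v_1], [v_2], [v_3], [v_4], [v_5], [v_6]
  1-simplices (9): [v_0,v_3], [v_0,v_6], [v_1,v_3], [v_1,v_4], [v_2,v_3], [v_2,v_5], [v_3,v_4], [v_3,v_5], [v_3,v_6]

Hence C_0 ≅ Z^7, C_1 ≅ Z^9.

The boundary map ∂_1: C_1 → C_0 sends each edge [p,q] (with p < q) to q − p. For instance
  ∂[v_0,v_6] = [v_6] − [v_0].
As a 7×9 matrix over Z this has rank 6, with invariant factors (1,1,1,1,1,1).

Reading off H_k = ker ∂_k / im ∂_{k+1}:

  H_0: rank C_0 − rank ∂_1 = 7 − 6 = 1, and the invariant factors of ∂_1 are all 1, so H_0 = Z.
  H_1: rank ker ∂_1 − rank ∂_2 = (9 − 6) − 0 = 3, and there is no ∂_2, so H_1 = Z^3.

As a check, the Euler characteristic is 7 − 9 = -2, which agrees with 1 − 3 = -2.
(K is a triangulation of a wedge of 3 circles.)

Hence the Betti numbers are b_0 = 1, b_1 = 3.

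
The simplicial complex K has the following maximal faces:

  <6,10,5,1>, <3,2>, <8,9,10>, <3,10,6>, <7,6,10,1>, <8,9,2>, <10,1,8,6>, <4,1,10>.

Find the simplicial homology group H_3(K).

H_3 = 0.

Take the total order 1 < 2 < 3 < 4 < 5 < 6 < 7 < 8 < 9 < 10 on the vertex set. Then K (dimension 3) consists of the simplices:

  0-simplices (10): [1], [2], [3], [4], [5], [6], [7], [8], [9], [10]
  1-simplices (21): [1,4], [1,5], [1,6], [1,7], [1,8], [1,10], [2,3], [2,8], [2,9], [3,6], [3,10], [4,10], [5,6], [5,10], [6,7], [6,8], [6,10], [7,10], [8,9], [8,10], [9,10]
  2-simplices (14): [1,4,10], [1,5,6], [1,5,10], [1,6,7], [1,6,8], [1,6,10], [1,7,10], [1,8,10], [2,8,9], [3,6,10], [5,6,10], [6,7,10], [6,8,10], [8,9,10]
  3-simplices (3): [1,5,6,10], [1,6,7,10], [1,6,8,10]

giving chain groups C_0 ≅ Z^10, C_1 ≅ Z^21, C_2 ≅ Z^14, C_3 ≅ Z^3.

The boundary map ∂_1: C_1 → C_0 sends each edge [p,q] (with p < q) to q − p. For instance
  ∂[1,7] = [7] − [1].
The 10×21 boundary matrix has rank 9 and Smith normal form diag(1,1,1,1,1,1,1,1,1).

Boundary ∂_2: C_2 → C_1 maps a triangle to the signed sum of its edges. For instance
  ∂[3,6,10] = [6,10] − [3,10] + [3,6],
  ∂[6,8,10] = [8,10] − [6,10] + [6,8].
The resulting 21×14 matrix has rank 11, and its Smith normal form has invariant factors (1,1,1,1,1,1,1,1,1,1,1).

The boundary map ∂_3: C_3 → C_2 sends each 3-simplex σ to the alternating sum Σ_i (−1)^i (σ with its i-th vertex removed). For instance
  ∂[1,6,8,10] = [6,8,10] − [1,8,10] + [1,6,10] − [1,6,8],
  ∂[1,5,6,10] = [5,6,10] − [1,6,10] + [1,5,10] − [1,5,6].
As a 14×3 matrix over Z this has rank 3, with invariant factors (1,1,1).

Computing H_k = (kernel of ∂_k) / (image of ∂_{k+1}):

  H_3: rank ker ∂_3 − rank ∂_4 = (3 − 3) − 0 = 0, and there is no ∂_4, so H_3 = 0.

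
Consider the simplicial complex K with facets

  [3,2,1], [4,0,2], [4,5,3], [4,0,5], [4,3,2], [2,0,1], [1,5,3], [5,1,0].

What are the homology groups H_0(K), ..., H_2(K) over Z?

H_0 ≅ Z,  H_1 = 0,  H_2 ≅ Z.

Take the total order 0 < 1 < 2 < 3 < 4 < 5 on the vertex set. Then K (dimension 2) consists of the simplices:

  0-simplices (6): [0], [1], [2], [3], [4], [5]
  1-simplices (12): [0,1], [0,2], [0,4], [0,5], [1,2], [1,3], [1,5], [2,3], [2,4], [3,4], [3,5], [4,5]
  2-simplices (8): [0,1,2], [0,1,5], [0,2,4], [0,4,5], [1,2,3], [1,3,5], [2,3,4], [3,4,5]

Hence C_0 ≅ Z^6, C_1 ≅ Z^12, C_2 ≅ Z^8.

The boundary map ∂_1: C_1 → C_0 maps an edge to its endpoints' difference, ∂[p,q] = q − p.
The resulting 6×12 matrix has rank 5, and its Smith normal form has invariant factors (1,1,1,1,1).

The boundary map ∂_2: C_2 → C_1 acts by ∂[p,q,r] = [q,r] − [p,r] + [p,q]. For instance
  ∂[0,1,2] = [1,2] − [0,2] + [0,1],
  ∂[2,3,4] = [3,4] − [2,4] + [2,3].
This gives a 12×8 integer matrix of rank 7; reducing to Smith normal form yields diagonal entries (1,1,1,1,1,1,1).

Reading off H_k = ker ∂_k / im ∂_{k+1}:

  H_0: rank C_0 − rank ∂_1 = 6 − 5 = 1, and the invariant factors of ∂_1 are all 1, so H_0 = Z.
  H_1: rank ker ∂_1 − rank ∂_2 = (12 − 5) − 7 = 0, and the invariant factors of ∂_2 are all 1, so H_1 = 0.
  H_2: rank ker ∂_2 − rank ∂_3 = (8 − 7) − 0 = 1, and there is no ∂_3, so H_2 = Z.

(K is a triangulation of the 2-sphere S^2.)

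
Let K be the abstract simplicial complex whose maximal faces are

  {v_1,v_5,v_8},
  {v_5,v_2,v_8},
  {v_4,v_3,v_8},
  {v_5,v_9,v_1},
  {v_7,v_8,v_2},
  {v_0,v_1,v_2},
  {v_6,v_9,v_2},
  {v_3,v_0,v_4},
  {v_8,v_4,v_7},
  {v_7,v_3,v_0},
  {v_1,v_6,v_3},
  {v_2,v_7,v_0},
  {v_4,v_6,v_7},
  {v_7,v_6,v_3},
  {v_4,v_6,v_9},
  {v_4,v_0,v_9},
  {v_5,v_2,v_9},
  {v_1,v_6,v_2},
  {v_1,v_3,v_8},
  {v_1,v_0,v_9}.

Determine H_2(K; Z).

Fix the vertex order v_0 < v_1 < v_2 < v_3 < v_4 < v_5 < v_6 < v_7 < v_8 < v_9 and write every simplex with vertices in increasing order. Then dim K = 2 and the simplices of K are:

  0-simplices (10): [v_0], [v_1], [v_2], [v_3], [v_4], [v_5], [v_6], [v_7], [v_8], [v_9]
  1-simplices (30): (30 of them)
  2-simplices (20): (20 of them)

giving chain groups C_0 ≅ Z^10, C_1 ≅ Z^30, C_2 ≅ Z^20.

∂_1: C_1 → C_0 maps an edge to its endpoints' difference, ∂[p,q] = q − p. For instance
  ∂[v_0,v_7] = [v_7] − [v_0].
This gives a 10×30 integer matrix of rank 9; reducing to Smith normal form yields diagonal entries (1,1,1,1,1,1,1,1,1).

The boundary map ∂_2: C_2 → C_1 acts by ∂[p,q,r] = [q,r] − [p,r] + [p,q]. For instance
  ∂[v_2,v_5,v_9] = [v_5,v_9] − [v_2,v_9] + [v_2,v_5],
  ∂[v_1,v_3,v_6] = [v_3,v_6] − [v_1,v_6] + [v_1,v_3].
As a 30×20 matrix over Z this has rank 20, with invariant factors (1,1,1,1,1,1,1,1,1,1,1,1,1,1,1,1,1,1,1,2).

Reading off H_k = ker ∂_k / im ∂_{k+1}:

  H_2: rank ker ∂_2 − rank ∂_3 = (20 − 20) − 0 = 0, and there is no ∂_3, so H_2 = 0.

H_2 ≅ 0.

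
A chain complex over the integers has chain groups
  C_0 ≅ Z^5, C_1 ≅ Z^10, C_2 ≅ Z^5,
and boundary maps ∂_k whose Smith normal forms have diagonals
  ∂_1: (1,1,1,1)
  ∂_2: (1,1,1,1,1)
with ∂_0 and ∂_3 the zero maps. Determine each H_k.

H_0: b_0 = 5 − 0 − 4 = 1; torsion from ∂_1 factors > 1: none. So H_0 = Z.
H_1: b_1 = 10 − 4 − 5 = 1; torsion from ∂_2 factors > 1: none. So H_1 = Z.
H_2: b_2 = 5 − 5 − 0 = 0; torsion from ∂_3 factors > 1: none. So H_2 = 0.

H_0 = Z,  H_1 = Z,  H_2 = 0.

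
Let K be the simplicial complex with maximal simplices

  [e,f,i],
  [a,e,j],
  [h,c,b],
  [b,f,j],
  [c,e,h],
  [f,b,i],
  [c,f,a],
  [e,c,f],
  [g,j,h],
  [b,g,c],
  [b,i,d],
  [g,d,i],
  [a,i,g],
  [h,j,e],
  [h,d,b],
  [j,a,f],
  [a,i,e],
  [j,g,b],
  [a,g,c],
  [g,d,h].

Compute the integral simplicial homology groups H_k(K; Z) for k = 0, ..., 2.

H_0 ≅ Z,  H_1 ≅ Z ⊕ Z/2,  H_2 = 0.

We work with the vertex ordering a < b < c < d < e < f < g < h < i < j. The simplices of K, each written with vertices in increasing order, are:

  0-simplices (10): a, b, c, d, e, f, g, h, i, j
  1-simplices (30): ac, ae, af, ag, ai, aj, bc, bd, bf, bg, bh, bi, bj, ce, cf, cg, ch, dg, dh, di, ef, eh, ei, ej, fi, fj, gh, gi, gj, hj
  2-simplices (20): acf, acg, aei, aej, afj, agi, bcg, bch, bdh, bdi, bfi, bfj, bgj, cef, ceh, dgh, dgi, efi, ehj, ghj

so the chain groups are C_0 ≅ Z^10, C_1 ≅ Z^30, C_2 ≅ Z^20.

∂_1: C_1 → C_0 is given by ∂[p,q] = [q] − [p]. For instance
  ∂af = f − a.
This gives a 10×30 integer matrix of rank 9; reducing to Smith normal form yields diagonal entries (1,1,1,1,1,1,1,1,1).

∂_2: C_2 → C_1 acts by ∂[p,q,r] = [q,r] − [p,r] + [p,q]. For instance
  ∂bfi = fi − bi + bf,
  ∂dgh = gh − dh + dg.
The resulting 30×20 matrix has rank 20, and its Smith normal form has invariant factors (1,1,1,1,1,1,1,1,1,1,1,1,1,1,1,1,1,1,1,2).

Computing H_k = (kernel of ∂_k) / (image of ∂_{k+1}):

  H_0: rank C_0 − rank ∂_1 = 10 − 9 = 1, and the invariant factors of ∂_1 are all 1, so H_0 ≅ Z.
  H_1: rank ker ∂_1 − rank ∂_2 = (30 − 9) − 20 = 1, and ∂_2 has invariant factor 2 > 1, so H_1 ≅ Z ⊕ Z/2.
  H_2: rank ker ∂_2 − rank ∂_3 = (20 − 20) − 0 = 0, and there is no ∂_3, so H_2 ≅ 0.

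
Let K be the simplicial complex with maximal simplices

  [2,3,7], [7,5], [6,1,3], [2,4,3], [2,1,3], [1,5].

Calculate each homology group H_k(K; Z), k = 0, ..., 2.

Take the total order 1 < 2 < 3 < 4 < 5 < 6 < 7 on the vertex set. Then K (dimension 2) consists of the simplices:

  0-simplices (7): [1], [2], [3], [4], [5], [6], [7]
  1-simplices (11): [1,2], [1,3], [1,5], [1,6], [2,3], [2,4], [2,7], [3,4], [3,6], [3,7], [5,7]
  2-simplices (4): [1,2,3], [1,3,6], [2,3,4], [2,3,7]

Hence C_0 ≅ Z^7, C_1 ≅ Z^11, C_2 ≅ Z^4.

Boundary ∂_1: C_1 → C_0 sends each edge [p,q] (with p < q) to q − p. For instance
  ∂[1,6] = [6] − [1].
This gives a 7×11 integer matrix of rank 6; reducing to Smith normal form yields diagonal entries (1,1,1,1,1,1).

The boundary map ∂_2: C_2 → C_1 acts by ∂[p,q,r] = [q,r] − [p,r] + [p,q]. For instance
  ∂[1,2,3] = [2,3] − [1,3] + [1,2],
  ∂[1,3,6] = [3,6] − [1,6] + [1,3].
This gives a 11×4 integer matrix of rank 4; reducing to Smith normal form yields diagonal entries (1,1,1,1).

Computing H_k = (kernel of ∂_k) / (image of ∂_{k+1}):

  H_0: rank C_0 − rank ∂_1 = 7 − 6 = 1, and the invariant factors of ∂_1 are all 1, so H_0 ≅ Z.
  H_1: rank ker ∂_1 − rank ∂_2 = (11 − 6) − 4 = 1, and the invariant factors of ∂_2 are all 1, so H_1 ≅ Z.
  H_2: rank ker ∂_2 − rank ∂_3 = (4 − 4) − 0 = 0, and there is no ∂_3, so H_2 ≅ 0.

H_0 = Z,  H_1 = Z,  H_2 = 0.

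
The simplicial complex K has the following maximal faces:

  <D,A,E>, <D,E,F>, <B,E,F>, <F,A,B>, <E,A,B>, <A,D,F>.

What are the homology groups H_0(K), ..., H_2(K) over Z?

Fix the vertex order A < B < D < E < F and write every simplex with vertices in increasing order. Then dim K = 2 and the simplices of K are:

  0-simplices (5): A, B, D, E, F
  1-simplices (9): AB, AD, AE, AF, BE, BF, DE, DF, EF
  2-simplices (6): ABE, ABF, ADE, ADF, BEF, DEF

Hence C_0 ≅ Z^5, C_1 ≅ Z^9, C_2 ≅ Z^6.

∂_1: C_1 → C_0 is given by ∂[p,q] = [q] − [p]. For instance
  ∂AD = D − A.
As a 5×9 matrix over Z this has rank 4, with invariant factors (1,1,1,1).

The boundary map ∂_2: C_2 → C_1 maps a triangle to the signed sum of its edges. For instance
  ∂BEF = EF − BF + BE,
  ∂ABE = BE − AE + AB.
As a 9×6 matrix over Z this has rank 5, with invariant factors (1,1,1,1,1).

From H_k ≅ ker(∂_k) / im(∂_{k+1}) we obtain:

  H_0: rank C_0 − rank ∂_1 = 5 − 4 = 1, and the invariant factors of ∂_1 are all 1, so H_0 ≅ Z.
  H_1: rank ker ∂_1 − rank ∂_2 = (9 − 4) − 5 = 0, and the invariant factors of ∂_2 are all 1, so H_1 ≅ 0.
  H_2: rank ker ∂_2 − rank ∂_3 = (6 − 5) − 0 = 1, and there is no ∂_3, so H_2 ≅ Z.

As a check, the Euler characteristic is 5 − 9 + 6 = 2, which agrees with 1 − 0 + 1 = 2.

H_0 = Z,  H_1 = 0,  H_2 = Z.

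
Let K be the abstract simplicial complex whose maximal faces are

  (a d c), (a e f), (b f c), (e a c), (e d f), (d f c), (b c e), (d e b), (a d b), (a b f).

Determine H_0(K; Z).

Order the vertices as a < b < c < d < e < f. Listing each simplex with vertices in this order, K has dimension 2 with simplices:

  0-simplices (6): a, b, c, d, e, f
  1-simplices (15): ab, ac, ad, ae, af, bc, bd, be, bf, cd, ce, cf, de, df, ef
  2-simplices (10): abd, abf, acd, ace, aef, bce, bcf, bde, cdf, def

Hence C_0 ≅ Z^6, C_1 ≅ Z^15, C_2 ≅ Z^10.

The boundary map ∂_1: C_1 → C_0 sends each edge [p,q] (with p < q) to q − p. For instance
  ∂af = f − a.
As a 6×15 matrix over Z this has rank 5, with invariant factors (1,1,1,1,1).

The boundary map ∂_2: C_2 → C_1 maps a triangle to the signed sum of its edges. For instance
  ∂cdf = df − cf + cd,
  ∂abd = bd − ad + ab.
As a 15×10 matrix over Z this has rank 10, with invariant factors (1,1,1,1,1,1,1,1,1,2).

Now H_k = ker ∂_k / im ∂_{k+1}, so:

  H_0: rank C_0 − rank ∂_1 = 6 − 5 = 1, and the invariant factors of ∂_1 are all 1, so H_0 ≅ Z.

(K is a triangulation of the real projective plane RP^2.)

H_0 ≅ Z.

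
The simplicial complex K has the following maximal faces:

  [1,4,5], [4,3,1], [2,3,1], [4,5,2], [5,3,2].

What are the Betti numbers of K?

b_0 = 1, b_1 = 1, b_2 = 0.

Order the vertices as 1 < 2 < 3 < 4 < 5. Listing each simplex with vertices in this order, K has dimension 2 with simplices:

  0-simplices (5): [1], [2], [3], [4], [5]
  1-simplices (10): [1,2], [1,3], [1,4], [1,5], [2,3], [2,4], [2,5], [3,4], [3,5], [4,5]
  2-simplices (5): [1,2,3], [1,3,4], [1,4,5], [2,3,5], [2,4,5]

giving chain groups C_0 ≅ Z^5, C_1 ≅ Z^10, C_2 ≅ Z^5.

Boundary ∂_1: C_1 → C_0 maps an edge to its endpoints' difference, ∂[p,q] = q − p. For instance
  ∂[2,5] = [5] − [2].
The 5×10 boundary matrix has rank 4 and Smith normal form diag(1,1,1,1).

∂_2: C_2 → C_1 acts by ∂[p,q,r] = [q,r] − [p,r] + [p,q]. For instance
  ∂[1,4,5] = [4,5] − [1,5] + [1,4],
  ∂[1,2,3] = [2,3] − [1,3] + [1,2].
As a 10×5 matrix over Z this has rank 5, with invariant factors (1,1,1,1,1).

Now H_k = ker ∂_k / im ∂_{k+1}, so:

  H_0: rank C_0 − rank ∂_1 = 5 − 4 = 1, and the invariant factors of ∂_1 are all 1, so H_0 ≅ Z.
  H_1: rank ker ∂_1 − rank ∂_2 = (10 − 4) − 5 = 1, and the invariant factors of ∂_2 are all 1, so H_1 ≅ Z.
  H_2: rank ker ∂_2 − rank ∂_3 = (5 − 5) − 0 = 0, and there is no ∂_3, so H_2 ≅ 0.

Hence the Betti numbers are b_0 = 1, b_1 = 1, b_2 = 0.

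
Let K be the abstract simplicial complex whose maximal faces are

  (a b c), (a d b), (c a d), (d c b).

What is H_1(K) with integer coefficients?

Fix the vertex order a < b < c < d and write every simplex with vertices in increasing order. Then dim K = 2 and the simplices of K are:

  0-simplices (4): a, b, c, d
  1-simplices (6): ab, ac, ad, bc, bd, cd
  2-simplices (4): abc, abd, acd, bcd

giving chain groups C_0 ≅ Z^4, C_1 ≅ Z^6, C_2 ≅ Z^4.

Boundary ∂_1: C_1 → C_0 is given by ∂[p,q] = [q] − [p]. For instance
  ∂bc = c − b.
This gives a 4×6 integer matrix of rank 3; reducing to Smith normal form yields diagonal entries (1,1,1).

Boundary ∂_2: C_2 → C_1 acts by ∂[p,q,r] = [q,r] − [p,r] + [p,q]. For instance
  ∂abd = bd − ad + ab,
  ∂bcd = cd − bd + bc.
This gives a 6×4 integer matrix of rank 3; reducing to Smith normal form yields diagonal entries (1,1,1).

Now H_k = ker ∂_k / im ∂_{k+1}, so:

  H_1: rank ker ∂_1 − rank ∂_2 = (6 − 3) − 3 = 0, and the invariant factors of ∂_2 are all 1, so H_1 = 0.

(K is a triangulation of the 2-sphere S^2.)

H_1 = 0.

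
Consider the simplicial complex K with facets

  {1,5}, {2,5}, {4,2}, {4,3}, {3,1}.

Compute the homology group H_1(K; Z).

H_1 = Z.

We work with the vertex ordering 1 < 2 < 3 < 4 < 5. The simplices of K, each written with vertices in increasing order, are:

  0-simplices (5): [1], [2], [3], [4], [5]
  1-simplices (5): [1,3], [1,5], [2,4], [2,5], [3,4]

so the chain groups are C_0 ≅ Z^5, C_1 ≅ Z^5.

Boundary ∂_1: C_1 → C_0 maps an edge to its endpoints' difference, ∂[p,q] = q − p. For instance
  ∂[2,5] = [5] − [2].
The resulting 5×5 matrix has rank 4, and its Smith normal form has invariant factors (1,1,1,1).

From H_k ≅ ker(∂_k) / im(∂_{k+1}) we obtain:

  H_1: rank ker ∂_1 − rank ∂_2 = (5 − 4) − 0 = 1, and there is no ∂_2, so H_1 = Z.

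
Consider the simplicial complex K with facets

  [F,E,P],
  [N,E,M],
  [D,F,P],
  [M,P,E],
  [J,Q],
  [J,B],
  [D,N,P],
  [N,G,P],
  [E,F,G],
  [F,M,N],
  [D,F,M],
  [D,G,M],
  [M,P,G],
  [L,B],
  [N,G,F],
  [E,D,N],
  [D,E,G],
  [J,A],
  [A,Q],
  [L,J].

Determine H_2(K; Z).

H_2 = Z.

K has 12 vertices, 27 edges, 14 triangles.
rank ∂_2 = 13, rank ∂_3 = 0 ⇒ b_2 = 14 − 13 − 0 = 1. So H_2 = Z.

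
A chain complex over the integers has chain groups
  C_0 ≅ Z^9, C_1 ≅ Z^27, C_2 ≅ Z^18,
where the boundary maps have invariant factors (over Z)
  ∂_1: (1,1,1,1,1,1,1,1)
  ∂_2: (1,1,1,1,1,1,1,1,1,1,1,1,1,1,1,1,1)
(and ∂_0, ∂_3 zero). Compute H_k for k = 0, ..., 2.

H_0 = Z,  H_1 = Z^2,  H_2 = Z.

H_0: b_0 = 9 − 0 − 8 = 1; torsion from ∂_1 factors > 1: none. So H_0 = Z.
H_1: b_1 = 27 − 8 − 17 = 2; torsion from ∂_2 factors > 1: none. So H_1 = Z^2.
H_2: b_2 = 18 − 17 − 0 = 1; torsion from ∂_3 factors > 1: none. So H_2 = Z.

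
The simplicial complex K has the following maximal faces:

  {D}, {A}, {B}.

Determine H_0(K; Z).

H_0 ≅ Z^3.

Fix the vertex order A < B < D and write every simplex with vertices in increasing order. Then dim K = 0 and the simplices of K are:

  0-simplices (3): A, B, D

giving chain groups C_0 ≅ Z^3.

Reading off H_k = ker ∂_k / im ∂_{k+1}:

  H_0: rank C_0 − rank ∂_1 = 3 − 0 = 3, and there is no ∂_1, so H_0 ≅ Z^3.

(K is a triangulation of a set of 3 points.)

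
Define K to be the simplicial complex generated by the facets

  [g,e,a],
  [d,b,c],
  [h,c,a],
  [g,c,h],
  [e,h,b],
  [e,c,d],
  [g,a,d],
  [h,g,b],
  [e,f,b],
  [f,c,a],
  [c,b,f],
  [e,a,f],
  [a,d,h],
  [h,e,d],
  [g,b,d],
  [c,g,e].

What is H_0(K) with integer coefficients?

H_0 = Z.

Order the vertices as a < b < c < d < e < f < g < h. Listing each simplex with vertices in this order, K has dimension 2 with simplices:

  0-simplices (8): a, b, c, d, e, f, g, h
  1-simplices (24): ac, ad, ae, af, ag, ah, bc, bd, be, bf, bg, bh, cd, ce, cf, cg, ch, de, dg, dh, ef, eg, eh, gh
  2-simplices (16): acf, ach, adg, adh, aef, aeg, bcd, bcf, bdg, bef, beh, bgh, cde, ceg, cgh, deh

so the chain groups are C_0 ≅ Z^8, C_1 ≅ Z^24, C_2 ≅ Z^16.

The boundary map ∂_1: C_1 → C_0 is given by ∂[p,q] = [q] − [p].
As a 8×24 matrix over Z this has rank 7, with invariant factors (1,1,1,1,1,1,1).

Boundary ∂_2: C_2 → C_1 sends each 2-simplex [p,q,r] to [q,r] − [p,r] + [p,q]. For instance
  ∂cde = de − ce + cd,
  ∂aeg = eg − ag + ae.
The resulting 24×16 matrix has rank 15, and its Smith normal form has invariant factors (1,1,1,1,1,1,1,1,1,1,1,1,1,1,1).

From H_k ≅ ker(∂_k) / im(∂_{k+1}) we obtain:

  H_0: rank C_0 − rank ∂_1 = 8 − 7 = 1, and the invariant factors of ∂_1 are all 1, so H_0 = Z.

(K is a triangulation of the torus T^2.)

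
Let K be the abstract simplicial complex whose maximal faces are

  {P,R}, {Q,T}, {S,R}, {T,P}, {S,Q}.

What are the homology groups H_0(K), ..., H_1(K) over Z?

H_0 = Z,  H_1 = Z.

K has 5 vertices, 5 edges.
rank ∂_0 = 0, rank ∂_1 = 4 ⇒ b_0 = 5 − 0 − 4 = 1; all invariant factors of ∂_1 are 1 so no torsion. So H_0 = Z.
rank ∂_1 = 4, rank ∂_2 = 0 ⇒ b_1 = 5 − 4 − 0 = 1. So H_1 = Z.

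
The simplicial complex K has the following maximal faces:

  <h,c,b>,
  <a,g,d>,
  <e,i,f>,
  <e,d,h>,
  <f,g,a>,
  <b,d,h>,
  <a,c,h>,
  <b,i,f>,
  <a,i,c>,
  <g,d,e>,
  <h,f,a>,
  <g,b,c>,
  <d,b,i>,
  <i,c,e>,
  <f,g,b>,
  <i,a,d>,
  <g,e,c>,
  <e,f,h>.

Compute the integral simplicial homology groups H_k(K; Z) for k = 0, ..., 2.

We work with the vertex ordering a < b < c < d < e < f < g < h < i. The simplices of K, each written with vertices in increasing order, are:

  0-simplices (9): a, b, c, d, e, f, g, h, i
  1-simplices (27): ac, ad, af, ag, ah, ai, bc, bd, bf, bg, bh, bi, ce, cg, ch, ci, de, dg, dh, di, ef, eg, eh, ei, fg, fh, fi
  2-simplices (18): ach, aci, adg, adi, afg, afh, bcg, bch, bdh, bdi, bfg, bfi, ceg, cei, deg, deh, efh, efi

giving chain groups C_0 ≅ Z^9, C_1 ≅ Z^27, C_2 ≅ Z^18.

Boundary ∂_1: C_1 → C_0 maps an edge to its endpoints' difference, ∂[p,q] = q − p.
As a 9×27 matrix over Z this has rank 8, with invariant factors (1,1,1,1,1,1,1,1).

∂_2: C_2 → C_1 sends each 2-simplex [p,q,r] to [q,r] − [p,r] + [p,q]. For instance
  ∂efh = fh − eh + ef,
  ∂bcg = cg − bg + bc.
The 27×18 boundary matrix has rank 17 and Smith normal form diag(1,1,1,1,1,1,1,1,1,1,1,1,1,1,1,1,1).

From H_k ≅ ker(∂_k) / im(∂_{k+1}) we obtain:

  H_0: rank C_0 − rank ∂_1 = 9 − 8 = 1, and the invariant factors of ∂_1 are all 1, so H_0 ≅ Z.
  H_1: rank ker ∂_1 − rank ∂_2 = (27 − 8) − 17 = 2, and the invariant factors of ∂_2 are all 1, so H_1 ≅ Z^2.
  H_2: rank ker ∂_2 − rank ∂_3 = (18 − 17) − 0 = 1, and there is no ∂_3, so H_2 ≅ Z.

As a check, the Euler characteristic is 9 − 27 + 18 = 0, which agrees with 1 − 2 + 1 = 0.
(K is a triangulation of the torus T^2.)

H_0 ≅ Z,  H_1 ≅ Z^2,  H_2 ≅ Z.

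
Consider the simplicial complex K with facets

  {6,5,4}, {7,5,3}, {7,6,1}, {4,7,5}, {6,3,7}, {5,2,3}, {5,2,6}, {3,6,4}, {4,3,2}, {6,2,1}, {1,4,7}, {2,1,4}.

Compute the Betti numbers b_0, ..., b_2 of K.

b_0 = 1, b_1 = 0, b_2 = 0.

Take the total order 1 < 2 < 3 < 4 < 5 < 6 < 7 on the vertex set. Then K (dimension 2) consists of the simplices:

  0-simplices (7): [1], [2], [3], [4], [5], [6], [7]
  1-simplices (18): [1,2], [1,4], [1,6], [1,7], [2,3], [2,4], [2,5], [2,6], [3,4], [3,5], [3,6], [3,7], [4,5], [4,6], [4,7], [5,6], [5,7], [6,7]
  2-simplices (12): [1,2,4], [1,2,6], [1,4,7], [1,6,7], [2,3,4], [2,3,5], [2,5,6], [3,4,6], [3,5,7], [3,6,7], [4,5,6], [4,5,7]

so the chain groups are C_0 ≅ Z^7, C_1 ≅ Z^18, C_2 ≅ Z^12.

The boundary map ∂_1: C_1 → C_0 maps an edge to its endpoints' difference, ∂[p,q] = q − p.
This gives a 7×18 integer matrix of rank 6; reducing to Smith normal form yields diagonal entries (1,1,1,1,1,1).

Boundary ∂_2: C_2 → C_1 sends each 2-simplex [p,q,r] to [q,r] − [p,r] + [p,q]. For instance
  ∂[1,4,7] = [4,7] − [1,7] + [1,4],
  ∂[3,6,7] = [6,7] − [3,7] + [3,6].
The 18×12 boundary matrix has rank 12 and Smith normal form diag(1,1,1,1,1,1,1,1,1,1,1,2).

Computing H_k = (kernel of ∂_k) / (image of ∂_{k+1}):

  H_0: rank C_0 − rank ∂_1 = 7 − 6 = 1, and the invariant factors of ∂_1 are all 1, so H_0 ≅ Z.
  H_1: rank ker ∂_1 − rank ∂_2 = (18 − 6) − 12 = 0, and ∂_2 has invariant factor 2 > 1, so H_1 ≅ Z/2.
  H_2: rank ker ∂_2 − rank ∂_3 = (12 − 12) − 0 = 0, and there is no ∂_3, so H_2 ≅ 0.

Hence the Betti numbers are b_0 = 1, b_1 = 0, b_2 = 0.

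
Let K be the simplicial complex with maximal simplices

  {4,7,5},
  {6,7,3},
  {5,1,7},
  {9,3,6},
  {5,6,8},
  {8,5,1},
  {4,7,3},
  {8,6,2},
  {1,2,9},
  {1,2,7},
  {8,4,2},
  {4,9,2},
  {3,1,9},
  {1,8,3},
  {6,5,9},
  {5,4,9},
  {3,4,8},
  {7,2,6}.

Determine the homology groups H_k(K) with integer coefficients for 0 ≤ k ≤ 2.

Take the total order 1 < 2 < 3 < 4 < 5 < 6 < 7 < 8 < 9 on the vertex set. Then K (dimension 2) consists of the simplices:

  0-simplices (9): [1], [2], [3], [4], [5], [6], [7], [8], [9]
  1-simplices (27): (27 of them)
  2-simplices (18): [1,2,7], [1,2,9], [1,3,8], [1,3,9], [1,5,7], [1,5,8], [2,4,8], [2,4,9], [2,6,7], [2,6,8], [3,4,7], [3,4,8], [3,6,7], [3,6,9], [4,5,7], [4,5,9], [5,6,8], [5,6,9]

giving chain groups C_0 ≅ Z^9, C_1 ≅ Z^27, C_2 ≅ Z^18.

∂_1: C_1 → C_0 is given by ∂[p,q] = [q] − [p]. For instance
  ∂[5,6] = [6] − [5].
The resulting 9×27 matrix has rank 8, and its Smith normal form has invariant factors (1,1,1,1,1,1,1,1).

Boundary ∂_2: C_2 → C_1 maps a triangle to the signed sum of its edges. For instance
  ∂[1,2,9] = [2,9] − [1,9] + [1,2],
  ∂[1,3,8] = [3,8] − [1,8] + [1,3].
This gives a 27×18 integer matrix of rank 17; reducing to Smith normal form yields diagonal entries (1,1,1,1,1,1,1,1,1,1,1,1,1,1,1,1,1).

Computing H_k = (kernel of ∂_k) / (image of ∂_{k+1}):

  H_0: rank C_0 − rank ∂_1 = 9 − 8 = 1, and the invariant factors of ∂_1 are all 1, so H_0 = Z.
  H_1: rank ker ∂_1 − rank ∂_2 = (27 − 8) − 17 = 2, and the invariant factors of ∂_2 are all 1, so H_1 = Z^2.
  H_2: rank ker ∂_2 − rank ∂_3 = (18 − 17) − 0 = 1, and there is no ∂_3, so H_2 = Z.

As a check, the Euler characteristic is 9 − 27 + 18 = 0, which agrees with 1 − 2 + 1 = 0.

H_0 = Z,  H_1 = Z^2,  H_2 = Z.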